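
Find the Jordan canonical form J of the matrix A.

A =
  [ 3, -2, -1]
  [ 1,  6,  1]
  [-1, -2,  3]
J_2(4) ⊕ J_1(4)

The characteristic polynomial is
  det(x·I − A) = x^3 - 12*x^2 + 48*x - 64 = (x - 4)^3

Eigenvalues and multiplicities (the geometric multiplicity of λ is n − rank(A − λI), which equals the number of Jordan blocks for λ):
  λ = 4: algebraic multiplicity = 3, geometric multiplicity = 2

Determining the block sizes for each eigenvalue:
  λ = 4: 2 blocks summing to 3 forces exactly one block of size 2 and the rest size 1 → block sizes [2, 1]

Assembling the blocks gives a Jordan form
J =
  [4, 1, 0]
  [0, 4, 0]
  [0, 0, 4]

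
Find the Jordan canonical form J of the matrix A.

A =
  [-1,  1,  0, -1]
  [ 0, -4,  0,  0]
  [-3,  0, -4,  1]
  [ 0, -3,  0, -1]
J_2(-4) ⊕ J_2(-1)

The characteristic polynomial is
  det(x·I − A) = x^4 + 10*x^3 + 33*x^2 + 40*x + 16 = (x + 1)^2*(x + 4)^2

Eigenvalues and multiplicities (the geometric multiplicity of λ is n − rank(A − λI), which equals the number of Jordan blocks for λ):
  λ = -4: algebraic multiplicity = 2, geometric multiplicity = 1
  λ = -1: algebraic multiplicity = 2, geometric multiplicity = 1

Determining the block sizes for each eigenvalue:
  λ = -4: one block (gm = 1), so the single block has size am = 2 → block sizes [2]
  λ = -1: one block (gm = 1), so the single block has size am = 2 → block sizes [2]

Assembling the blocks gives a Jordan form
J =
  [-4,  1,  0,  0]
  [ 0, -4,  0,  0]
  [ 0,  0, -1,  1]
  [ 0,  0,  0, -1]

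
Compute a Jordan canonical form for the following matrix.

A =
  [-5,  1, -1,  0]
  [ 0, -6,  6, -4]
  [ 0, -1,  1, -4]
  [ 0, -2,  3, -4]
J_2(-5) ⊕ J_2(-2)

The characteristic polynomial is
  det(x·I − A) = x^4 + 14*x^3 + 69*x^2 + 140*x + 100 = (x + 2)^2*(x + 5)^2

Eigenvalues and multiplicities (the geometric multiplicity of λ is n − rank(A − λI), which equals the number of Jordan blocks for λ):
  λ = -5: algebraic multiplicity = 2, geometric multiplicity = 1
  λ = -2: algebraic multiplicity = 2, geometric multiplicity = 1

Determining the block sizes for each eigenvalue:
  λ = -5: one block (gm = 1), so the single block has size am = 2 → block sizes [2]
  λ = -2: one block (gm = 1), so the single block has size am = 2 → block sizes [2]

Assembling the blocks gives a Jordan form
J =
  [-5,  1,  0,  0]
  [ 0, -5,  0,  0]
  [ 0,  0, -2,  1]
  [ 0,  0,  0, -2]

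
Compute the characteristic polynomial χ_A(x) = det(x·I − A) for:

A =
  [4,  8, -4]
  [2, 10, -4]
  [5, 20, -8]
x^3 - 6*x^2 + 12*x - 8

Expanding det(x·I − A) (e.g. by cofactor expansion or by noting that A is similar to its Jordan form J, which has the same characteristic polynomial as A) gives
  χ_A(x) = x^3 - 6*x^2 + 12*x - 8
which factors as (x - 2)^3. The eigenvalues (with algebraic multiplicities) are λ = 2 with multiplicity 3.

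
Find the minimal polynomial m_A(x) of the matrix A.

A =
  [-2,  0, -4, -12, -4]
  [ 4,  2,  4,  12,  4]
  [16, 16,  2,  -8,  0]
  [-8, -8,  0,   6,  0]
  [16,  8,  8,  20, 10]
x^2 - 8*x + 12

The characteristic polynomial is χ_A(x) = (x - 6)^2*(x - 2)^3, so the eigenvalues are known. The minimal polynomial is
  m_A(x) = Π_λ (x − λ)^{k_λ}
where k_λ is the size of the *largest* Jordan block for λ (equivalently, the smallest k with (A − λI)^k v = 0 for every generalised eigenvector v of λ).

  λ = 2: largest Jordan block has size 1, contributing (x − 2)
  λ = 6: largest Jordan block has size 1, contributing (x − 6)

So m_A(x) = (x - 6)*(x - 2) = x^2 - 8*x + 12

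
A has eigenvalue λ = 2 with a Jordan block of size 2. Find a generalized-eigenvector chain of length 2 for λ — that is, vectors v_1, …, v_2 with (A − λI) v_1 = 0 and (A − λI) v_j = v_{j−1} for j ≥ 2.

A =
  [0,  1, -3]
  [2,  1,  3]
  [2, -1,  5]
A Jordan chain for λ = 2 of length 2:
v_1 = (-2, 2, 2)ᵀ
v_2 = (1, 0, 0)ᵀ

Let N = A − (2)·I. We want v_2 with N^2 v_2 = 0 but N^1 v_2 ≠ 0; then v_{j-1} := N · v_j for j = 2, …, 2.

Pick v_2 = (1, 0, 0)ᵀ.
Then v_1 = N · v_2 = (-2, 2, 2)ᵀ.

Sanity check: (A − (2)·I) v_1 = (0, 0, 0)ᵀ = 0. ✓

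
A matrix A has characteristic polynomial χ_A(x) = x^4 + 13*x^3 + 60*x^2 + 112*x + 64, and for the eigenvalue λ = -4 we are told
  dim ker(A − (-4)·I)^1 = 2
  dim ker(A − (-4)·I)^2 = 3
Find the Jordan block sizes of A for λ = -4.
Block sizes for λ = -4: [2, 1]

From the dimensions of kernels of powers, the number of Jordan blocks of size at least j is d_j − d_{j−1} where d_j = dim ker(N^j) (with d_0 = 0). Computing the differences gives [2, 1].
The number of blocks of size exactly k is (#blocks of size ≥ k) − (#blocks of size ≥ k + 1), so the partition is: 1 block(s) of size 1, 1 block(s) of size 2.
In nonincreasing order the block sizes are [2, 1].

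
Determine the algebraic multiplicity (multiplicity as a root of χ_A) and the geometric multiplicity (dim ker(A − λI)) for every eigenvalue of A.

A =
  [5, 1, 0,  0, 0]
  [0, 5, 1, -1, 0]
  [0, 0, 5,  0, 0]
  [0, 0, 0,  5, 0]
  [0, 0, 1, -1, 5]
λ = 5: alg = 5, geom = 3

Step 1 — factor the characteristic polynomial to read off the algebraic multiplicities:
  χ_A(x) = (x - 5)^5

Step 2 — compute geometric multiplicities via the rank-nullity identity g(λ) = n − rank(A − λI):
  rank(A − (5)·I) = 2, so dim ker(A − (5)·I) = n − 2 = 3

Summary:
  λ = 5: algebraic multiplicity = 5, geometric multiplicity = 3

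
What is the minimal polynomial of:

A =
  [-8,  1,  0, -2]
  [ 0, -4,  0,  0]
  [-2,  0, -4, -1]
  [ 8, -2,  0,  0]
x^2 + 8*x + 16

The characteristic polynomial is χ_A(x) = (x + 4)^4, so the eigenvalues are known. The minimal polynomial is
  m_A(x) = Π_λ (x − λ)^{k_λ}
where k_λ is the size of the *largest* Jordan block for λ (equivalently, the smallest k with (A − λI)^k v = 0 for every generalised eigenvector v of λ).

  λ = -4: largest Jordan block has size 2, contributing (x + 4)^2

So m_A(x) = (x + 4)^2 = x^2 + 8*x + 16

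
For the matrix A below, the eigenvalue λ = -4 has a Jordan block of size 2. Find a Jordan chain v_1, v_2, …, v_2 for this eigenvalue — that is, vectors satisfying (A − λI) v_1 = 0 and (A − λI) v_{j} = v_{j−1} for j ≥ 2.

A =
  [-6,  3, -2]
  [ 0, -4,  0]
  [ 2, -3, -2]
A Jordan chain for λ = -4 of length 2:
v_1 = (-2, 0, 2)ᵀ
v_2 = (1, 0, 0)ᵀ

Let N = A − (-4)·I. We want v_2 with N^2 v_2 = 0 but N^1 v_2 ≠ 0; then v_{j-1} := N · v_j for j = 2, …, 2.

Pick v_2 = (1, 0, 0)ᵀ.
Then v_1 = N · v_2 = (-2, 0, 2)ᵀ.

Sanity check: (A − (-4)·I) v_1 = (0, 0, 0)ᵀ = 0. ✓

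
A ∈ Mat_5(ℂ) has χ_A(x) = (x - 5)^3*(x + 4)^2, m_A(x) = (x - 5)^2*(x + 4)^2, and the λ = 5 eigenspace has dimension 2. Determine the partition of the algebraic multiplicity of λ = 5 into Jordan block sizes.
Block sizes for λ = 5: [2, 1]

Step 1 — from the characteristic polynomial, algebraic multiplicity of λ = 5 is 3. From dim ker(A − (5)·I) = 2, there are exactly 2 Jordan blocks for λ = 5.
Step 2 — from the minimal polynomial, the factor (x − 5)^2 tells us the largest block for λ = 5 has size 2.
Step 3 — with total size 3, 2 blocks, and largest block 2, the block sizes (in nonincreasing order) are [2, 1].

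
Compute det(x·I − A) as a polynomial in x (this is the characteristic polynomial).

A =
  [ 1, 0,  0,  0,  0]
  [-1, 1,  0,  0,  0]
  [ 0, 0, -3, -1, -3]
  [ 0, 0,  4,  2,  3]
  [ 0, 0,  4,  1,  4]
x^5 - 5*x^4 + 10*x^3 - 10*x^2 + 5*x - 1

Expanding det(x·I − A) (e.g. by cofactor expansion or by noting that A is similar to its Jordan form J, which has the same characteristic polynomial as A) gives
  χ_A(x) = x^5 - 5*x^4 + 10*x^3 - 10*x^2 + 5*x - 1
which factors as (x - 1)^5. The eigenvalues (with algebraic multiplicities) are λ = 1 with multiplicity 5.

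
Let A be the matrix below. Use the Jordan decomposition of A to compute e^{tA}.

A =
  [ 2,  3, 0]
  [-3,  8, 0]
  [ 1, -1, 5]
e^{tA} =
  [-3*t*exp(5*t) + exp(5*t), 3*t*exp(5*t), 0]
  [-3*t*exp(5*t), 3*t*exp(5*t) + exp(5*t), 0]
  [t*exp(5*t), -t*exp(5*t), exp(5*t)]

Strategy: write A = P · J · P⁻¹ where J is a Jordan canonical form, so e^{tA} = P · e^{tJ} · P⁻¹, and e^{tJ} can be computed block-by-block.

A has Jordan form
J =
  [5, 1, 0]
  [0, 5, 0]
  [0, 0, 5]
(up to reordering of blocks).

Per-block formulas:
  For a 1×1 block at λ = 5: exp(t · [5]) = [e^(5t)].
  For a 2×2 Jordan block J_2(5): exp(t · J_2(5)) = e^(5t)·(I + t·N), where N is the 2×2 nilpotent shift.

After assembling e^{tJ} and conjugating by P, we get:

e^{tA} =
  [-3*t*exp(5*t) + exp(5*t), 3*t*exp(5*t), 0]
  [-3*t*exp(5*t), 3*t*exp(5*t) + exp(5*t), 0]
  [t*exp(5*t), -t*exp(5*t), exp(5*t)]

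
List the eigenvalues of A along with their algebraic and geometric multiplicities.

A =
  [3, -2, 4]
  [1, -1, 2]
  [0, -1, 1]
λ = 1: alg = 3, geom = 1

Step 1 — factor the characteristic polynomial to read off the algebraic multiplicities:
  χ_A(x) = (x - 1)^3

Step 2 — compute geometric multiplicities via the rank-nullity identity g(λ) = n − rank(A − λI):
  rank(A − (1)·I) = 2, so dim ker(A − (1)·I) = n − 2 = 1

Summary:
  λ = 1: algebraic multiplicity = 3, geometric multiplicity = 1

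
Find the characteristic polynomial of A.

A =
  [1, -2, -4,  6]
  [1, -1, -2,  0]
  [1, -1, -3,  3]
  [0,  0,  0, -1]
x^4 + 4*x^3 + 6*x^2 + 4*x + 1

Expanding det(x·I − A) (e.g. by cofactor expansion or by noting that A is similar to its Jordan form J, which has the same characteristic polynomial as A) gives
  χ_A(x) = x^4 + 4*x^3 + 6*x^2 + 4*x + 1
which factors as (x + 1)^4. The eigenvalues (with algebraic multiplicities) are λ = -1 with multiplicity 4.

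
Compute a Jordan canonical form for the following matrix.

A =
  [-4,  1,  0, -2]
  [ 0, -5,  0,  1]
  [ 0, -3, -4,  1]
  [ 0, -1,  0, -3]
J_3(-4) ⊕ J_1(-4)

The characteristic polynomial is
  det(x·I − A) = x^4 + 16*x^3 + 96*x^2 + 256*x + 256 = (x + 4)^4

Eigenvalues and multiplicities (the geometric multiplicity of λ is n − rank(A − λI), which equals the number of Jordan blocks for λ):
  λ = -4: algebraic multiplicity = 4, geometric multiplicity = 2

Determining the block sizes for each eigenvalue:
  λ = -4: with am = 4 and gm = 2, the partition is not yet determined (e.g. several partitions of 4 into 2 parts exist). Let N = A − (-4)·I. Computing rank(N^1) = 2, rank(N^2) = 1, rank(N^3) = 0; the number of blocks of size ≥ j is rank(N^{j−1}) − rank(N^j), giving [2, 1, 1]. So we have 1 block(s) of size 3, 1 block(s) of size 1 → block sizes [3, 1]

Assembling the blocks gives a Jordan form
J =
  [-4,  1,  0,  0]
  [ 0, -4,  1,  0]
  [ 0,  0, -4,  0]
  [ 0,  0,  0, -4]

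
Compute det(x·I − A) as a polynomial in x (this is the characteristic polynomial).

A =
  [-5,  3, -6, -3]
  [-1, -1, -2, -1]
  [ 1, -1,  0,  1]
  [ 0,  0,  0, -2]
x^4 + 8*x^3 + 24*x^2 + 32*x + 16

Expanding det(x·I − A) (e.g. by cofactor expansion or by noting that A is similar to its Jordan form J, which has the same characteristic polynomial as A) gives
  χ_A(x) = x^4 + 8*x^3 + 24*x^2 + 32*x + 16
which factors as (x + 2)^4. The eigenvalues (with algebraic multiplicities) are λ = -2 with multiplicity 4.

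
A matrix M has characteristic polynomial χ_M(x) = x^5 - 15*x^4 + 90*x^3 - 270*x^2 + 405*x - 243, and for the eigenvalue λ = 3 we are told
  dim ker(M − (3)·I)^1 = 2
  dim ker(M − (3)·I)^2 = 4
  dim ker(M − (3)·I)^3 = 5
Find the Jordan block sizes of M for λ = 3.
Block sizes for λ = 3: [3, 2]

From the dimensions of kernels of powers, the number of Jordan blocks of size at least j is d_j − d_{j−1} where d_j = dim ker(N^j) (with d_0 = 0). Computing the differences gives [2, 2, 1].
The number of blocks of size exactly k is (#blocks of size ≥ k) − (#blocks of size ≥ k + 1), so the partition is: 1 block(s) of size 2, 1 block(s) of size 3.
In nonincreasing order the block sizes are [3, 2].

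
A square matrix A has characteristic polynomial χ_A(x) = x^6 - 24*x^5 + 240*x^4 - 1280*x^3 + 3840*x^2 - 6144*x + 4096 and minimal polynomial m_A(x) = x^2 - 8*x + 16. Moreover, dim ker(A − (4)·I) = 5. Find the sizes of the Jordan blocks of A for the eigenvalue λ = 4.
Block sizes for λ = 4: [2, 1, 1, 1, 1]

Step 1 — from the characteristic polynomial, algebraic multiplicity of λ = 4 is 6. From dim ker(A − (4)·I) = 5, there are exactly 5 Jordan blocks for λ = 4.
Step 2 — from the minimal polynomial, the factor (x − 4)^2 tells us the largest block for λ = 4 has size 2.
Step 3 — with total size 6, 5 blocks, and largest block 2, the block sizes (in nonincreasing order) are [2, 1, 1, 1, 1].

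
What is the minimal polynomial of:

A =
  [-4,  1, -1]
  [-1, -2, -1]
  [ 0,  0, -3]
x^2 + 6*x + 9

The characteristic polynomial is χ_A(x) = (x + 3)^3, so the eigenvalues are known. The minimal polynomial is
  m_A(x) = Π_λ (x − λ)^{k_λ}
where k_λ is the size of the *largest* Jordan block for λ (equivalently, the smallest k with (A − λI)^k v = 0 for every generalised eigenvector v of λ).

  λ = -3: largest Jordan block has size 2, contributing (x + 3)^2

So m_A(x) = (x + 3)^2 = x^2 + 6*x + 9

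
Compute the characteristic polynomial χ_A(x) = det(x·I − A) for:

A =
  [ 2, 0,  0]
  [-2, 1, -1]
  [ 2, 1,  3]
x^3 - 6*x^2 + 12*x - 8

Expanding det(x·I − A) (e.g. by cofactor expansion or by noting that A is similar to its Jordan form J, which has the same characteristic polynomial as A) gives
  χ_A(x) = x^3 - 6*x^2 + 12*x - 8
which factors as (x - 2)^3. The eigenvalues (with algebraic multiplicities) are λ = 2 with multiplicity 3.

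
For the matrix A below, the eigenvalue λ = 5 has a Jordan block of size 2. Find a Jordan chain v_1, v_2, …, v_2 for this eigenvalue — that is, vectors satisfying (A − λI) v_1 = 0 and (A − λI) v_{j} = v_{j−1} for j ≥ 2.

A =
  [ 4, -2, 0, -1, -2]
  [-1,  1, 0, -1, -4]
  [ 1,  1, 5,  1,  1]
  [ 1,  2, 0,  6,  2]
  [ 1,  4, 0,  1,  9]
A Jordan chain for λ = 5 of length 2:
v_1 = (-1, -1, 1, 1, 1)ᵀ
v_2 = (1, 0, 0, 0, 0)ᵀ

Let N = A − (5)·I. We want v_2 with N^2 v_2 = 0 but N^1 v_2 ≠ 0; then v_{j-1} := N · v_j for j = 2, …, 2.

Pick v_2 = (1, 0, 0, 0, 0)ᵀ.
Then v_1 = N · v_2 = (-1, -1, 1, 1, 1)ᵀ.

Sanity check: (A − (5)·I) v_1 = (0, 0, 0, 0, 0)ᵀ = 0. ✓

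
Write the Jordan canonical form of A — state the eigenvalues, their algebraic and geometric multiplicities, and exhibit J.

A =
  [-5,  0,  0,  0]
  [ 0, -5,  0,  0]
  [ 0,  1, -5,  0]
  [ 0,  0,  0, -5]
J_2(-5) ⊕ J_1(-5) ⊕ J_1(-5)

The characteristic polynomial is
  det(x·I − A) = x^4 + 20*x^3 + 150*x^2 + 500*x + 625 = (x + 5)^4

Eigenvalues and multiplicities (the geometric multiplicity of λ is n − rank(A − λI), which equals the number of Jordan blocks for λ):
  λ = -5: algebraic multiplicity = 4, geometric multiplicity = 3

Determining the block sizes for each eigenvalue:
  λ = -5: 3 blocks summing to 4 forces exactly one block of size 2 and the rest size 1 → block sizes [2, 1, 1]

Assembling the blocks gives a Jordan form
J =
  [-5,  1,  0,  0]
  [ 0, -5,  0,  0]
  [ 0,  0, -5,  0]
  [ 0,  0,  0, -5]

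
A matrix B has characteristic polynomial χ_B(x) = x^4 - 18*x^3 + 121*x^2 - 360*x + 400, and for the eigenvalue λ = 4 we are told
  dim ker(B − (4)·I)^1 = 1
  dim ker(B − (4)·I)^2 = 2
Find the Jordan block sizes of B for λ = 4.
Block sizes for λ = 4: [2]

From the dimensions of kernels of powers, the number of Jordan blocks of size at least j is d_j − d_{j−1} where d_j = dim ker(N^j) (with d_0 = 0). Computing the differences gives [1, 1].
The number of blocks of size exactly k is (#blocks of size ≥ k) − (#blocks of size ≥ k + 1), so the partition is: 1 block(s) of size 2.
In nonincreasing order the block sizes are [2].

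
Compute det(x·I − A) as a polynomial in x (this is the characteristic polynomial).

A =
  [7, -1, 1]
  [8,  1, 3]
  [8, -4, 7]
x^3 - 15*x^2 + 75*x - 125

Expanding det(x·I − A) (e.g. by cofactor expansion or by noting that A is similar to its Jordan form J, which has the same characteristic polynomial as A) gives
  χ_A(x) = x^3 - 15*x^2 + 75*x - 125
which factors as (x - 5)^3. The eigenvalues (with algebraic multiplicities) are λ = 5 with multiplicity 3.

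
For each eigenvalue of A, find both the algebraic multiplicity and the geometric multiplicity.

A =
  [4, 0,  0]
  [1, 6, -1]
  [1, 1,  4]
λ = 4: alg = 1, geom = 1; λ = 5: alg = 2, geom = 1

Step 1 — factor the characteristic polynomial to read off the algebraic multiplicities:
  χ_A(x) = (x - 5)^2*(x - 4)

Step 2 — compute geometric multiplicities via the rank-nullity identity g(λ) = n − rank(A − λI):
  rank(A − (4)·I) = 2, so dim ker(A − (4)·I) = n − 2 = 1
  rank(A − (5)·I) = 2, so dim ker(A − (5)·I) = n − 2 = 1

Summary:
  λ = 4: algebraic multiplicity = 1, geometric multiplicity = 1
  λ = 5: algebraic multiplicity = 2, geometric multiplicity = 1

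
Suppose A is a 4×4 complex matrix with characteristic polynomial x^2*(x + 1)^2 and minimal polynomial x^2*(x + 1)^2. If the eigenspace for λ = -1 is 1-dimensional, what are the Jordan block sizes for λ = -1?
Block sizes for λ = -1: [2]

Step 1 — from the characteristic polynomial, algebraic multiplicity of λ = -1 is 2. From dim ker(A − (-1)·I) = 1, there are exactly 1 Jordan blocks for λ = -1.
Step 2 — from the minimal polynomial, the factor (x + 1)^2 tells us the largest block for λ = -1 has size 2.
Step 3 — with total size 2, 1 blocks, and largest block 2, the block sizes (in nonincreasing order) are [2].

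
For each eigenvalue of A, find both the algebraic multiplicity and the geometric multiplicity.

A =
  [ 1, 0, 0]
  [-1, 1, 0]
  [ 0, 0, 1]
λ = 1: alg = 3, geom = 2

Step 1 — factor the characteristic polynomial to read off the algebraic multiplicities:
  χ_A(x) = (x - 1)^3

Step 2 — compute geometric multiplicities via the rank-nullity identity g(λ) = n − rank(A − λI):
  rank(A − (1)·I) = 1, so dim ker(A − (1)·I) = n − 1 = 2

Summary:
  λ = 1: algebraic multiplicity = 3, geometric multiplicity = 2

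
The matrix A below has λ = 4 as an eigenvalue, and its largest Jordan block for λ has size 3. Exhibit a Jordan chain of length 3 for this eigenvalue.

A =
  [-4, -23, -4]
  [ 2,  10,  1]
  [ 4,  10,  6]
A Jordan chain for λ = 4 of length 3:
v_1 = (2, 0, -4)ᵀ
v_2 = (-8, 2, 4)ᵀ
v_3 = (1, 0, 0)ᵀ

Let N = A − (4)·I. We want v_3 with N^3 v_3 = 0 but N^2 v_3 ≠ 0; then v_{j-1} := N · v_j for j = 3, …, 2.

Pick v_3 = (1, 0, 0)ᵀ.
Then v_2 = N · v_3 = (-8, 2, 4)ᵀ.
Then v_1 = N · v_2 = (2, 0, -4)ᵀ.

Sanity check: (A − (4)·I) v_1 = (0, 0, 0)ᵀ = 0. ✓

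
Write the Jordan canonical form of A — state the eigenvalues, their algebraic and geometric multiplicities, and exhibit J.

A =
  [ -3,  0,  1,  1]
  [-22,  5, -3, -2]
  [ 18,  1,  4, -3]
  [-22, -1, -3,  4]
J_2(-1) ⊕ J_2(6)

The characteristic polynomial is
  det(x·I − A) = x^4 - 10*x^3 + 13*x^2 + 60*x + 36 = (x - 6)^2*(x + 1)^2

Eigenvalues and multiplicities (the geometric multiplicity of λ is n − rank(A − λI), which equals the number of Jordan blocks for λ):
  λ = -1: algebraic multiplicity = 2, geometric multiplicity = 1
  λ = 6: algebraic multiplicity = 2, geometric multiplicity = 1

Determining the block sizes for each eigenvalue:
  λ = -1: one block (gm = 1), so the single block has size am = 2 → block sizes [2]
  λ = 6: one block (gm = 1), so the single block has size am = 2 → block sizes [2]

Assembling the blocks gives a Jordan form
J =
  [-1,  1, 0, 0]
  [ 0, -1, 0, 0]
  [ 0,  0, 6, 1]
  [ 0,  0, 0, 6]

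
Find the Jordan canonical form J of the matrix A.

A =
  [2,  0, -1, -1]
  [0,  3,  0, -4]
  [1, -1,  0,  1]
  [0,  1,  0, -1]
J_2(1) ⊕ J_2(1)

The characteristic polynomial is
  det(x·I − A) = x^4 - 4*x^3 + 6*x^2 - 4*x + 1 = (x - 1)^4

Eigenvalues and multiplicities (the geometric multiplicity of λ is n − rank(A − λI), which equals the number of Jordan blocks for λ):
  λ = 1: algebraic multiplicity = 4, geometric multiplicity = 2

Determining the block sizes for each eigenvalue:
  λ = 1: with am = 4 and gm = 2, the partition is not yet determined (e.g. several partitions of 4 into 2 parts exist). Let N = A − (1)·I. Computing rank(N^1) = 2, rank(N^2) = 0; the number of blocks of size ≥ j is rank(N^{j−1}) − rank(N^j), giving [2, 2]. So we have 2 block(s) of size 2 → block sizes [2, 2]

Assembling the blocks gives a Jordan form
J =
  [1, 1, 0, 0]
  [0, 1, 0, 0]
  [0, 0, 1, 1]
  [0, 0, 0, 1]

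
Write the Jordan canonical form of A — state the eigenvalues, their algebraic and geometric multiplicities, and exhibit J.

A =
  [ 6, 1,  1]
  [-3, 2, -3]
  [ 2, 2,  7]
J_2(5) ⊕ J_1(5)

The characteristic polynomial is
  det(x·I − A) = x^3 - 15*x^2 + 75*x - 125 = (x - 5)^3

Eigenvalues and multiplicities (the geometric multiplicity of λ is n − rank(A − λI), which equals the number of Jordan blocks for λ):
  λ = 5: algebraic multiplicity = 3, geometric multiplicity = 2

Determining the block sizes for each eigenvalue:
  λ = 5: 2 blocks summing to 3 forces exactly one block of size 2 and the rest size 1 → block sizes [2, 1]

Assembling the blocks gives a Jordan form
J =
  [5, 1, 0]
  [0, 5, 0]
  [0, 0, 5]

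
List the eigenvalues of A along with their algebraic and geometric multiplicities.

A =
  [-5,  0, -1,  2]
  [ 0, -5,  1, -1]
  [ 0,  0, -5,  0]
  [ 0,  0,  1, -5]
λ = -5: alg = 4, geom = 2

Step 1 — factor the characteristic polynomial to read off the algebraic multiplicities:
  χ_A(x) = (x + 5)^4

Step 2 — compute geometric multiplicities via the rank-nullity identity g(λ) = n − rank(A − λI):
  rank(A − (-5)·I) = 2, so dim ker(A − (-5)·I) = n − 2 = 2

Summary:
  λ = -5: algebraic multiplicity = 4, geometric multiplicity = 2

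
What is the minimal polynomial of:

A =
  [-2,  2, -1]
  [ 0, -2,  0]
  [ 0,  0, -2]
x^2 + 4*x + 4

The characteristic polynomial is χ_A(x) = (x + 2)^3, so the eigenvalues are known. The minimal polynomial is
  m_A(x) = Π_λ (x − λ)^{k_λ}
where k_λ is the size of the *largest* Jordan block for λ (equivalently, the smallest k with (A − λI)^k v = 0 for every generalised eigenvector v of λ).

  λ = -2: largest Jordan block has size 2, contributing (x + 2)^2

So m_A(x) = (x + 2)^2 = x^2 + 4*x + 4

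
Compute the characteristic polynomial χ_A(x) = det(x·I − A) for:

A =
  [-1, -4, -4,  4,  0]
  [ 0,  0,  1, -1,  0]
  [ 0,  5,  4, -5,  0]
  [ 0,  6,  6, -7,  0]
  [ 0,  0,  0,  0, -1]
x^5 + 5*x^4 + 10*x^3 + 10*x^2 + 5*x + 1

Expanding det(x·I − A) (e.g. by cofactor expansion or by noting that A is similar to its Jordan form J, which has the same characteristic polynomial as A) gives
  χ_A(x) = x^5 + 5*x^4 + 10*x^3 + 10*x^2 + 5*x + 1
which factors as (x + 1)^5. The eigenvalues (with algebraic multiplicities) are λ = -1 with multiplicity 5.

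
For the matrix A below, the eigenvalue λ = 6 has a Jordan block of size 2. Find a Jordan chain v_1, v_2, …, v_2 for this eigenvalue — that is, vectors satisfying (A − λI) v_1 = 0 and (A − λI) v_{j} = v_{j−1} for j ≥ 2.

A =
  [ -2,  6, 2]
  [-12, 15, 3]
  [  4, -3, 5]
A Jordan chain for λ = 6 of length 2:
v_1 = (-8, -12, 4)ᵀ
v_2 = (1, 0, 0)ᵀ

Let N = A − (6)·I. We want v_2 with N^2 v_2 = 0 but N^1 v_2 ≠ 0; then v_{j-1} := N · v_j for j = 2, …, 2.

Pick v_2 = (1, 0, 0)ᵀ.
Then v_1 = N · v_2 = (-8, -12, 4)ᵀ.

Sanity check: (A − (6)·I) v_1 = (0, 0, 0)ᵀ = 0. ✓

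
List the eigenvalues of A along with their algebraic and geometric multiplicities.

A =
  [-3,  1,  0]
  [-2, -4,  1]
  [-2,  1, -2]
λ = -3: alg = 3, geom = 1

Step 1 — factor the characteristic polynomial to read off the algebraic multiplicities:
  χ_A(x) = (x + 3)^3

Step 2 — compute geometric multiplicities via the rank-nullity identity g(λ) = n − rank(A − λI):
  rank(A − (-3)·I) = 2, so dim ker(A − (-3)·I) = n − 2 = 1

Summary:
  λ = -3: algebraic multiplicity = 3, geometric multiplicity = 1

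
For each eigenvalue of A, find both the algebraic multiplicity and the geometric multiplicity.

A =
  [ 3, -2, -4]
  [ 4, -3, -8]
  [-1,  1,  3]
λ = 1: alg = 3, geom = 2

Step 1 — factor the characteristic polynomial to read off the algebraic multiplicities:
  χ_A(x) = (x - 1)^3

Step 2 — compute geometric multiplicities via the rank-nullity identity g(λ) = n − rank(A − λI):
  rank(A − (1)·I) = 1, so dim ker(A − (1)·I) = n − 1 = 2

Summary:
  λ = 1: algebraic multiplicity = 3, geometric multiplicity = 2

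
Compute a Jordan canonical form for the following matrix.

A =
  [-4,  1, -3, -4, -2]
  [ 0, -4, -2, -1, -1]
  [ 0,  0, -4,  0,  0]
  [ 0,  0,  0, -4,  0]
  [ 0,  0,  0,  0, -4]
J_3(-4) ⊕ J_1(-4) ⊕ J_1(-4)

The characteristic polynomial is
  det(x·I − A) = x^5 + 20*x^4 + 160*x^3 + 640*x^2 + 1280*x + 1024 = (x + 4)^5

Eigenvalues and multiplicities (the geometric multiplicity of λ is n − rank(A − λI), which equals the number of Jordan blocks for λ):
  λ = -4: algebraic multiplicity = 5, geometric multiplicity = 3

Determining the block sizes for each eigenvalue:
  λ = -4: with am = 5 and gm = 3, the partition is not yet determined (e.g. several partitions of 5 into 3 parts exist). Let N = A − (-4)·I. Computing rank(N^1) = 2, rank(N^2) = 1, rank(N^3) = 0; the number of blocks of size ≥ j is rank(N^{j−1}) − rank(N^j), giving [3, 1, 1]. So we have 1 block(s) of size 3, 2 block(s) of size 1 → block sizes [3, 1, 1]

Assembling the blocks gives a Jordan form
J =
  [-4,  1,  0,  0,  0]
  [ 0, -4,  1,  0,  0]
  [ 0,  0, -4,  0,  0]
  [ 0,  0,  0, -4,  0]
  [ 0,  0,  0,  0, -4]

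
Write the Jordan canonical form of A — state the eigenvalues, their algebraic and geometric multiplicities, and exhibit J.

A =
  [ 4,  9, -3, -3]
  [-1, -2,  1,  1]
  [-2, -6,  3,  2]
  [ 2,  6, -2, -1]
J_2(1) ⊕ J_1(1) ⊕ J_1(1)

The characteristic polynomial is
  det(x·I − A) = x^4 - 4*x^3 + 6*x^2 - 4*x + 1 = (x - 1)^4

Eigenvalues and multiplicities (the geometric multiplicity of λ is n − rank(A − λI), which equals the number of Jordan blocks for λ):
  λ = 1: algebraic multiplicity = 4, geometric multiplicity = 3

Determining the block sizes for each eigenvalue:
  λ = 1: 3 blocks summing to 4 forces exactly one block of size 2 and the rest size 1 → block sizes [2, 1, 1]

Assembling the blocks gives a Jordan form
J =
  [1, 1, 0, 0]
  [0, 1, 0, 0]
  [0, 0, 1, 0]
  [0, 0, 0, 1]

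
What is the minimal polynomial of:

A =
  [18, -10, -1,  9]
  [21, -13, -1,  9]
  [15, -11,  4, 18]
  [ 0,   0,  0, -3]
x^3 - 9*x^2 + 108

The characteristic polynomial is χ_A(x) = (x - 6)^2*(x + 3)^2, so the eigenvalues are known. The minimal polynomial is
  m_A(x) = Π_λ (x − λ)^{k_λ}
where k_λ is the size of the *largest* Jordan block for λ (equivalently, the smallest k with (A − λI)^k v = 0 for every generalised eigenvector v of λ).

  λ = -3: largest Jordan block has size 1, contributing (x + 3)
  λ = 6: largest Jordan block has size 2, contributing (x − 6)^2

So m_A(x) = (x - 6)^2*(x + 3) = x^3 - 9*x^2 + 108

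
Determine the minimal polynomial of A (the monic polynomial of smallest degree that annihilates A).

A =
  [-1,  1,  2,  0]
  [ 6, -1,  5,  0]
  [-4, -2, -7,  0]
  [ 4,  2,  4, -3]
x^3 + 9*x^2 + 27*x + 27

The characteristic polynomial is χ_A(x) = (x + 3)^4, so the eigenvalues are known. The minimal polynomial is
  m_A(x) = Π_λ (x − λ)^{k_λ}
where k_λ is the size of the *largest* Jordan block for λ (equivalently, the smallest k with (A − λI)^k v = 0 for every generalised eigenvector v of λ).

  λ = -3: largest Jordan block has size 3, contributing (x + 3)^3

So m_A(x) = (x + 3)^3 = x^3 + 9*x^2 + 27*x + 27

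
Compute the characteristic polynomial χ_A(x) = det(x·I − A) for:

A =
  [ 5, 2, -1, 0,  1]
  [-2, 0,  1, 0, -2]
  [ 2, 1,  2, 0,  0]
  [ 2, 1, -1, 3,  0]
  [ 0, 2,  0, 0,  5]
x^5 - 15*x^4 + 90*x^3 - 270*x^2 + 405*x - 243

Expanding det(x·I − A) (e.g. by cofactor expansion or by noting that A is similar to its Jordan form J, which has the same characteristic polynomial as A) gives
  χ_A(x) = x^5 - 15*x^4 + 90*x^3 - 270*x^2 + 405*x - 243
which factors as (x - 3)^5. The eigenvalues (with algebraic multiplicities) are λ = 3 with multiplicity 5.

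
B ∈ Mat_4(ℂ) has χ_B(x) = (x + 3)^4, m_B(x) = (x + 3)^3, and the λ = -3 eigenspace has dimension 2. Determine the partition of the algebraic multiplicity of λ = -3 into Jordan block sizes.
Block sizes for λ = -3: [3, 1]

Step 1 — from the characteristic polynomial, algebraic multiplicity of λ = -3 is 4. From dim ker(B − (-3)·I) = 2, there are exactly 2 Jordan blocks for λ = -3.
Step 2 — from the minimal polynomial, the factor (x + 3)^3 tells us the largest block for λ = -3 has size 3.
Step 3 — with total size 4, 2 blocks, and largest block 3, the block sizes (in nonincreasing order) are [3, 1].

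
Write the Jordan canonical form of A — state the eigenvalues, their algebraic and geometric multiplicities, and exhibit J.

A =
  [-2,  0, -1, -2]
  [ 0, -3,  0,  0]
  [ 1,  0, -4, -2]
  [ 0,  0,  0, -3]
J_2(-3) ⊕ J_1(-3) ⊕ J_1(-3)

The characteristic polynomial is
  det(x·I − A) = x^4 + 12*x^3 + 54*x^2 + 108*x + 81 = (x + 3)^4

Eigenvalues and multiplicities (the geometric multiplicity of λ is n − rank(A − λI), which equals the number of Jordan blocks for λ):
  λ = -3: algebraic multiplicity = 4, geometric multiplicity = 3

Determining the block sizes for each eigenvalue:
  λ = -3: 3 blocks summing to 4 forces exactly one block of size 2 and the rest size 1 → block sizes [2, 1, 1]

Assembling the blocks gives a Jordan form
J =
  [-3,  1,  0,  0]
  [ 0, -3,  0,  0]
  [ 0,  0, -3,  0]
  [ 0,  0,  0, -3]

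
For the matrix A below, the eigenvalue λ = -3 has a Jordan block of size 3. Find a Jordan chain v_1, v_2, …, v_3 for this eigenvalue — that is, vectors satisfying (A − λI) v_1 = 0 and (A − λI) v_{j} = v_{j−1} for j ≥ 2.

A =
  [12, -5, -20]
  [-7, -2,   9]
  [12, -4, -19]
A Jordan chain for λ = -3 of length 3:
v_1 = (20, -4, 16)ᵀ
v_2 = (15, -7, 12)ᵀ
v_3 = (1, 0, 0)ᵀ

Let N = A − (-3)·I. We want v_3 with N^3 v_3 = 0 but N^2 v_3 ≠ 0; then v_{j-1} := N · v_j for j = 3, …, 2.

Pick v_3 = (1, 0, 0)ᵀ.
Then v_2 = N · v_3 = (15, -7, 12)ᵀ.
Then v_1 = N · v_2 = (20, -4, 16)ᵀ.

Sanity check: (A − (-3)·I) v_1 = (0, 0, 0)ᵀ = 0. ✓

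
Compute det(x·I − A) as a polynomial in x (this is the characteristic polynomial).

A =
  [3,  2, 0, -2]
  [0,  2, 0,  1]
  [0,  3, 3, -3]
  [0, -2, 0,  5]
x^4 - 13*x^3 + 63*x^2 - 135*x + 108

Expanding det(x·I − A) (e.g. by cofactor expansion or by noting that A is similar to its Jordan form J, which has the same characteristic polynomial as A) gives
  χ_A(x) = x^4 - 13*x^3 + 63*x^2 - 135*x + 108
which factors as (x - 4)*(x - 3)^3. The eigenvalues (with algebraic multiplicities) are λ = 3 with multiplicity 3, λ = 4 with multiplicity 1.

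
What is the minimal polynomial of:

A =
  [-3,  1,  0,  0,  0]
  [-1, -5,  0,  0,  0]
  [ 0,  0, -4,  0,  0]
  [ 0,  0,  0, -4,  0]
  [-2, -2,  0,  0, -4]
x^2 + 8*x + 16

The characteristic polynomial is χ_A(x) = (x + 4)^5, so the eigenvalues are known. The minimal polynomial is
  m_A(x) = Π_λ (x − λ)^{k_λ}
where k_λ is the size of the *largest* Jordan block for λ (equivalently, the smallest k with (A − λI)^k v = 0 for every generalised eigenvector v of λ).

  λ = -4: largest Jordan block has size 2, contributing (x + 4)^2

So m_A(x) = (x + 4)^2 = x^2 + 8*x + 16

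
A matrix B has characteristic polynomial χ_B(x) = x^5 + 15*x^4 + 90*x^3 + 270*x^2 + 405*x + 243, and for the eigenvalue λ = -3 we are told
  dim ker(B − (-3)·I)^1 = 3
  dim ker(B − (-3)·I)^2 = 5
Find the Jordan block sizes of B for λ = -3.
Block sizes for λ = -3: [2, 2, 1]

From the dimensions of kernels of powers, the number of Jordan blocks of size at least j is d_j − d_{j−1} where d_j = dim ker(N^j) (with d_0 = 0). Computing the differences gives [3, 2].
The number of blocks of size exactly k is (#blocks of size ≥ k) − (#blocks of size ≥ k + 1), so the partition is: 1 block(s) of size 1, 2 block(s) of size 2.
In nonincreasing order the block sizes are [2, 2, 1].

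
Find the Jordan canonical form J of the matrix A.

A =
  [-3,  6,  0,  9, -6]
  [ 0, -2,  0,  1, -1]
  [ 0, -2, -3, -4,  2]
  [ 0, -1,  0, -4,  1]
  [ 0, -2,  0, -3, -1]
J_1(-3) ⊕ J_1(-3) ⊕ J_1(-3) ⊕ J_2(-2)

The characteristic polynomial is
  det(x·I − A) = x^5 + 13*x^4 + 67*x^3 + 171*x^2 + 216*x + 108 = (x + 2)^2*(x + 3)^3

Eigenvalues and multiplicities (the geometric multiplicity of λ is n − rank(A − λI), which equals the number of Jordan blocks for λ):
  λ = -3: algebraic multiplicity = 3, geometric multiplicity = 3
  λ = -2: algebraic multiplicity = 2, geometric multiplicity = 1

Determining the block sizes for each eigenvalue:
  λ = -3: gm = am = 3, so every block has size 1 → block sizes [1, 1, 1]
  λ = -2: one block (gm = 1), so the single block has size am = 2 → block sizes [2]

Assembling the blocks gives a Jordan form
J =
  [-3,  0,  0,  0,  0]
  [ 0, -3,  0,  0,  0]
  [ 0,  0, -3,  0,  0]
  [ 0,  0,  0, -2,  1]
  [ 0,  0,  0,  0, -2]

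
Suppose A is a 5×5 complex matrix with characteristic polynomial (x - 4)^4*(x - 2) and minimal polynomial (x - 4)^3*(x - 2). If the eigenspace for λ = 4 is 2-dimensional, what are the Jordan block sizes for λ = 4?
Block sizes for λ = 4: [3, 1]

Step 1 — from the characteristic polynomial, algebraic multiplicity of λ = 4 is 4. From dim ker(A − (4)·I) = 2, there are exactly 2 Jordan blocks for λ = 4.
Step 2 — from the minimal polynomial, the factor (x − 4)^3 tells us the largest block for λ = 4 has size 3.
Step 3 — with total size 4, 2 blocks, and largest block 3, the block sizes (in nonincreasing order) are [3, 1].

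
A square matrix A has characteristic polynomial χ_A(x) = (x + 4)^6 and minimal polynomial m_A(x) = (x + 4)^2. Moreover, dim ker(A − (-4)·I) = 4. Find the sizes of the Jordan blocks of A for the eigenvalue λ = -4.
Block sizes for λ = -4: [2, 2, 1, 1]

Step 1 — from the characteristic polynomial, algebraic multiplicity of λ = -4 is 6. From dim ker(A − (-4)·I) = 4, there are exactly 4 Jordan blocks for λ = -4.
Step 2 — from the minimal polynomial, the factor (x + 4)^2 tells us the largest block for λ = -4 has size 2.
Step 3 — with total size 6, 4 blocks, and largest block 2, the block sizes (in nonincreasing order) are [2, 2, 1, 1].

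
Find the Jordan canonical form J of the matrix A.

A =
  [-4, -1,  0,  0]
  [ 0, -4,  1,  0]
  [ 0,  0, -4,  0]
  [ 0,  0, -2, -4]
J_3(-4) ⊕ J_1(-4)

The characteristic polynomial is
  det(x·I − A) = x^4 + 16*x^3 + 96*x^2 + 256*x + 256 = (x + 4)^4

Eigenvalues and multiplicities (the geometric multiplicity of λ is n − rank(A − λI), which equals the number of Jordan blocks for λ):
  λ = -4: algebraic multiplicity = 4, geometric multiplicity = 2

Determining the block sizes for each eigenvalue:
  λ = -4: with am = 4 and gm = 2, the partition is not yet determined (e.g. several partitions of 4 into 2 parts exist). Let N = A − (-4)·I. Computing rank(N^1) = 2, rank(N^2) = 1, rank(N^3) = 0; the number of blocks of size ≥ j is rank(N^{j−1}) − rank(N^j), giving [2, 1, 1]. So we have 1 block(s) of size 3, 1 block(s) of size 1 → block sizes [3, 1]

Assembling the blocks gives a Jordan form
J =
  [-4,  1,  0,  0]
  [ 0, -4,  1,  0]
  [ 0,  0, -4,  0]
  [ 0,  0,  0, -4]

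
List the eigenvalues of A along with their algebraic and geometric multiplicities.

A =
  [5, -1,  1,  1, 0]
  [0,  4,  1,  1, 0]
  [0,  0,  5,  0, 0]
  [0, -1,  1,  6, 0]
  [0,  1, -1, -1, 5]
λ = 5: alg = 5, geom = 4

Step 1 — factor the characteristic polynomial to read off the algebraic multiplicities:
  χ_A(x) = (x - 5)^5

Step 2 — compute geometric multiplicities via the rank-nullity identity g(λ) = n − rank(A − λI):
  rank(A − (5)·I) = 1, so dim ker(A − (5)·I) = n − 1 = 4

Summary:
  λ = 5: algebraic multiplicity = 5, geometric multiplicity = 4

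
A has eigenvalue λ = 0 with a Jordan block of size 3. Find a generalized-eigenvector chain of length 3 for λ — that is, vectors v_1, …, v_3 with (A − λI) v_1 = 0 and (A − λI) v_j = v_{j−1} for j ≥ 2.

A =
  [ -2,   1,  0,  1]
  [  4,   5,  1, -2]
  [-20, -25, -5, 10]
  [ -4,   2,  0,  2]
A Jordan chain for λ = 0 of length 3:
v_1 = (4, 0, 0, 8)ᵀ
v_2 = (-2, 4, -20, -4)ᵀ
v_3 = (1, 0, 0, 0)ᵀ

Let N = A − (0)·I. We want v_3 with N^3 v_3 = 0 but N^2 v_3 ≠ 0; then v_{j-1} := N · v_j for j = 3, …, 2.

Pick v_3 = (1, 0, 0, 0)ᵀ.
Then v_2 = N · v_3 = (-2, 4, -20, -4)ᵀ.
Then v_1 = N · v_2 = (4, 0, 0, 8)ᵀ.

Sanity check: (A − (0)·I) v_1 = (0, 0, 0, 0)ᵀ = 0. ✓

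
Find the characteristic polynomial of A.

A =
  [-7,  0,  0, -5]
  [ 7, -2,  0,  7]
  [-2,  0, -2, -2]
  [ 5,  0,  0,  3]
x^4 + 8*x^3 + 24*x^2 + 32*x + 16

Expanding det(x·I − A) (e.g. by cofactor expansion or by noting that A is similar to its Jordan form J, which has the same characteristic polynomial as A) gives
  χ_A(x) = x^4 + 8*x^3 + 24*x^2 + 32*x + 16
which factors as (x + 2)^4. The eigenvalues (with algebraic multiplicities) are λ = -2 with multiplicity 4.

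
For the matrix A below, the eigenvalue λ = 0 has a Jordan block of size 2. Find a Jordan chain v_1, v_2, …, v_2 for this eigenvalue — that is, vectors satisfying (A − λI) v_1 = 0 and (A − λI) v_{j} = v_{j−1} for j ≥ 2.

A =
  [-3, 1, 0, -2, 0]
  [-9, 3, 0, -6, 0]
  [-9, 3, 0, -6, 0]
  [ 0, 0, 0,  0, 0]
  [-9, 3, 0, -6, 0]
A Jordan chain for λ = 0 of length 2:
v_1 = (-3, -9, -9, 0, -9)ᵀ
v_2 = (1, 0, 0, 0, 0)ᵀ

Let N = A − (0)·I. We want v_2 with N^2 v_2 = 0 but N^1 v_2 ≠ 0; then v_{j-1} := N · v_j for j = 2, …, 2.

Pick v_2 = (1, 0, 0, 0, 0)ᵀ.
Then v_1 = N · v_2 = (-3, -9, -9, 0, -9)ᵀ.

Sanity check: (A − (0)·I) v_1 = (0, 0, 0, 0, 0)ᵀ = 0. ✓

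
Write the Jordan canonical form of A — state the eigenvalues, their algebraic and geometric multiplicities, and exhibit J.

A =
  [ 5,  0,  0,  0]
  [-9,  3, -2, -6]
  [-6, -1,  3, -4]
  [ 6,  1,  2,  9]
J_3(5) ⊕ J_1(5)

The characteristic polynomial is
  det(x·I − A) = x^4 - 20*x^3 + 150*x^2 - 500*x + 625 = (x - 5)^4

Eigenvalues and multiplicities (the geometric multiplicity of λ is n − rank(A − λI), which equals the number of Jordan blocks for λ):
  λ = 5: algebraic multiplicity = 4, geometric multiplicity = 2

Determining the block sizes for each eigenvalue:
  λ = 5: with am = 4 and gm = 2, the partition is not yet determined (e.g. several partitions of 4 into 2 parts exist). Let N = A − (5)·I. Computing rank(N^1) = 2, rank(N^2) = 1, rank(N^3) = 0; the number of blocks of size ≥ j is rank(N^{j−1}) − rank(N^j), giving [2, 1, 1]. So we have 1 block(s) of size 3, 1 block(s) of size 1 → block sizes [3, 1]

Assembling the blocks gives a Jordan form
J =
  [5, 1, 0, 0]
  [0, 5, 1, 0]
  [0, 0, 5, 0]
  [0, 0, 0, 5]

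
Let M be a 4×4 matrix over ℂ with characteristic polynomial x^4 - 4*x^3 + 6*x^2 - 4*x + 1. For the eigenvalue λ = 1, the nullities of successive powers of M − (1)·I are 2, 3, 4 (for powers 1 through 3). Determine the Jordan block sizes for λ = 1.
Block sizes for λ = 1: [3, 1]

From the dimensions of kernels of powers, the number of Jordan blocks of size at least j is d_j − d_{j−1} where d_j = dim ker(N^j) (with d_0 = 0). Computing the differences gives [2, 1, 1].
The number of blocks of size exactly k is (#blocks of size ≥ k) − (#blocks of size ≥ k + 1), so the partition is: 1 block(s) of size 1, 1 block(s) of size 3.
In nonincreasing order the block sizes are [3, 1].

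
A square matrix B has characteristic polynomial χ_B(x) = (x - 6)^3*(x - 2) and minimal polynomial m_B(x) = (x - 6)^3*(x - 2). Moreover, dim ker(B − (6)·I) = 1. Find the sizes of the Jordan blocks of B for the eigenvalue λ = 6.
Block sizes for λ = 6: [3]

Step 1 — from the characteristic polynomial, algebraic multiplicity of λ = 6 is 3. From dim ker(B − (6)·I) = 1, there are exactly 1 Jordan blocks for λ = 6.
Step 2 — from the minimal polynomial, the factor (x − 6)^3 tells us the largest block for λ = 6 has size 3.
Step 3 — with total size 3, 1 blocks, and largest block 3, the block sizes (in nonincreasing order) are [3].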